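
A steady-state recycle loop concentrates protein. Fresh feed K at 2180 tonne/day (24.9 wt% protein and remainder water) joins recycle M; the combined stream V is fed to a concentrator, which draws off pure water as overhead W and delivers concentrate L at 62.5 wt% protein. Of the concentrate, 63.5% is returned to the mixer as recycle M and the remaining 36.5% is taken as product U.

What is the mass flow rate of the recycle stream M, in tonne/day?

1511 tonne/day

Overall protein balance (none leaves overhead): protein in fresh feed = protein in product, i.e. 2180×0.249 = (1−0.635)·L·0.625.
L = 542.82/(0.625×0.365) = 2379.5 tonne/day.
Recycle M = 0.635×2379.5 = 1511 tonne/day.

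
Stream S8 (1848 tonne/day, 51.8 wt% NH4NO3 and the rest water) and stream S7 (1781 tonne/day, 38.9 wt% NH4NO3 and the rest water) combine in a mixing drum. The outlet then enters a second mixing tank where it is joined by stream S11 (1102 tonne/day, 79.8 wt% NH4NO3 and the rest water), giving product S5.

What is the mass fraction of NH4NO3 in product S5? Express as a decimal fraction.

0.535

Overall, product flow = 4731 tonne/day.
NH4NO3 in = 1848×0.518 + 1781×0.389 + 1102×0.798 = 2529.5 tonne/day.
NH4NO3 fraction in S5 = 0.535.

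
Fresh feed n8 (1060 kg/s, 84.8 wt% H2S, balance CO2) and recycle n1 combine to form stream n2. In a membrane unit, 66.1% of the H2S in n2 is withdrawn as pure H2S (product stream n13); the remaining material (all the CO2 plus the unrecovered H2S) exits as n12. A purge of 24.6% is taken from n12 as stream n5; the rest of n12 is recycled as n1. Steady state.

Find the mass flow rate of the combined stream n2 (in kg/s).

1862 kg/s

CO2 enters only via n8 and leaves only via the purge: 1060×0.152 = 0.246×(CO2 in n12), and the membrane unit passes all CO2, so CO2 in n2 = CO2 in n12 = 654.96 kg/s.
H2S in n2: m_A = 1060×0.848 + (1−0.246)·(1−0.661)·m_A, so m_A = 898.88/0.7444 = 1207.5 kg/s.
n2 = 1207.5 + 654.96 = 1862.5 kg/s.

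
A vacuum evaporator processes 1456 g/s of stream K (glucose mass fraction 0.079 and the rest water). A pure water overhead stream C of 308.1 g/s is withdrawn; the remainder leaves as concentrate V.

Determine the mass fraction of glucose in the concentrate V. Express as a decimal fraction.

0.100

glucose is not removed: 1456×0.079 = 115.02 g/s of glucose enters V.
Concentrate = 1456 − 308.1 = 1147.9 g/s.
Mass fraction = 115.02/1147.9 = 0.100.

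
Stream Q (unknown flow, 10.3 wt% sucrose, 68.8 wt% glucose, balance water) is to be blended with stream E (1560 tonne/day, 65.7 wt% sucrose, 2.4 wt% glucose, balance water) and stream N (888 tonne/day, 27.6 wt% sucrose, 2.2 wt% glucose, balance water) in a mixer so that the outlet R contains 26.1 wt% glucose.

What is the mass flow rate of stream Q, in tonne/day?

Let Q be the unknown flow. Total out = 2448 + Q.
glucose balance: 56.976 + 0.688·Q = 0.261·(2448 + Q)
(0.688 − 0.261)·Q = 0.261×2448 − 56.976 = 581.95
Q = 581.95 / 0.427 = 1362.9 tonne/day

1363 tonne/day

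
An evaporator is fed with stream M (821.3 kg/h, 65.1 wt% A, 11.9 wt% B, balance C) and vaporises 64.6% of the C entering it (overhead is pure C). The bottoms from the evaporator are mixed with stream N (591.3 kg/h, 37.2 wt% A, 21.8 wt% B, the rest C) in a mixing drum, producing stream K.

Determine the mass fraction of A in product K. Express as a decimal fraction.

0.5847

Vapour removed = 0.646×0.230×821.3 = 122.03 kg/h; concentrate = 699.27 kg/h.
A reaching the mixer = 534.67 (from concentrate) + 591.3×0.372 = 754.63 kg/h.
Product flow = 699.27 + 591.3 = 1290.6 kg/h; A fraction = 0.5847.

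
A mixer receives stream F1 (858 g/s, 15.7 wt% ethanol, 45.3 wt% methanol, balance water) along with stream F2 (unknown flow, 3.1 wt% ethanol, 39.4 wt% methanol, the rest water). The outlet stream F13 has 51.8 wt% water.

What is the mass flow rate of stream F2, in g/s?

1927 g/s

Let F2 be the unknown flow. Total out = 858 + F2.
water balance: 334.62 + 0.575·F2 = 0.518·(858 + F2)
(0.575 − 0.518)·F2 = 0.518×858 − 334.62 = 109.82
F2 = 109.82 / 0.057 = 1926.7 g/s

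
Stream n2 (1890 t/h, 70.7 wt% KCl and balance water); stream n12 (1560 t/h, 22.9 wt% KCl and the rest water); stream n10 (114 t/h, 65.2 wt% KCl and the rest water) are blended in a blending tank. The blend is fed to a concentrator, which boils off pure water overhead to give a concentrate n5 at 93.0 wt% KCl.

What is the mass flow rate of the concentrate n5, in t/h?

1901 t/h

KCl entering = 1890×0.707 + 1560×0.229 + 114×0.652 = 1767.8 t/h.
All KCl reports to n5, so n5 = 1767.8/0.930 = 1900.9 t/h.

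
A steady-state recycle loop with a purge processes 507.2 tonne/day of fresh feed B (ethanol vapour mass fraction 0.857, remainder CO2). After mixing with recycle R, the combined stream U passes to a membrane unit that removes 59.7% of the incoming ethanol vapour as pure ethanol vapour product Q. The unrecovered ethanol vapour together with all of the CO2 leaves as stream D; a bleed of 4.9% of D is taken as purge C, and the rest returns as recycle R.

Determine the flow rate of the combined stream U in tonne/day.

2185 tonne/day

CO2 enters only via B and leaves only via the purge: 507.2×0.143 = 0.049×(CO2 in D), and the membrane unit passes all CO2, so CO2 in U = CO2 in D = 1480.2 tonne/day.
ethanol vapour in U: m_A = 507.2×0.857 + (1−0.049)·(1−0.597)·m_A, so m_A = 434.67/0.6167 = 704.78 tonne/day.
U = 704.78 + 1480.2 = 2185 tonne/day.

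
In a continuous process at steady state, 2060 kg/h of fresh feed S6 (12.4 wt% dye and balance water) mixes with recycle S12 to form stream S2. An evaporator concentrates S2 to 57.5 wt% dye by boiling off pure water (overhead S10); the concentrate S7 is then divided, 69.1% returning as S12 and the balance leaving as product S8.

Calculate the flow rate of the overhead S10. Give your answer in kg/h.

Overall dye balance (none leaves overhead): dye in fresh feed = dye in product, i.e. 2060×0.124 = (1−0.691)·S7·0.575.
S7 = 255.44/(0.575×0.309) = 1437.7 kg/h.
Recycle S12 = 0.691×1437.7 = 993.44 kg/h.
Combined feed S2 = 2060 + 993.44 = 3053.4 kg/h.
Overhead S10 = S2 − S7 = 3053.4 − 1437.7 = 1615.8 kg/h.

1616 kg/h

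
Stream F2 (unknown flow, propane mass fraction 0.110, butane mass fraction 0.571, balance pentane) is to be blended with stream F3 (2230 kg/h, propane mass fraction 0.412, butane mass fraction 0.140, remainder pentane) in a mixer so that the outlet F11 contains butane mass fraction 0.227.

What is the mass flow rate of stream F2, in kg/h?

564 kg/h

Let F2 be the unknown flow. Total out = 2230 + F2.
butane balance: 312.2 + 0.571·F2 = 0.227·(2230 + F2)
(0.571 − 0.227)·F2 = 0.227×2230 − 312.2 = 194.01
F2 = 194.01 / 0.344 = 563.98 kg/h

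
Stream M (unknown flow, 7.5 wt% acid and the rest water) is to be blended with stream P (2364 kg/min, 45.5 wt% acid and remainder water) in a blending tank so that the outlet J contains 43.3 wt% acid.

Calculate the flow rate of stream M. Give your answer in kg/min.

Let M be the unknown flow. Total out = 2364 + M.
acid balance: 1075.6 + 0.075·M = 0.433·(2364 + M)
(0.075 − 0.433)·M = 0.433×2364 − 1075.6 = -52.008
M = -52.008 / -0.358 = 145.27 kg/min

145.3 kg/min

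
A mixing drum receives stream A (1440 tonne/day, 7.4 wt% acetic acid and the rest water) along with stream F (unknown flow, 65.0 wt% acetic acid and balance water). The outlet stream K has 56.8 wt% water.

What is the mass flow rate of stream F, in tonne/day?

Let F be the unknown flow. Total out = 1440 + F.
water balance: 1333.4 + 0.350·F = 0.568·(1440 + F)
(0.350 − 0.568)·F = 0.568×1440 − 1333.4 = -515.52
F = -515.52 / -0.218 = 2364.8 tonne/day

2365 tonne/day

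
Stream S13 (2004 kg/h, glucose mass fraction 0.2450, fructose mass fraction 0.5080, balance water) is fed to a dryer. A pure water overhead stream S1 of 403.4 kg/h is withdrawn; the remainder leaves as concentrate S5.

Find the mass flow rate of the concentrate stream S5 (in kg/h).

1601 kg/h

Concentrate = 2004 − 403.4 = 1600.6 kg/h.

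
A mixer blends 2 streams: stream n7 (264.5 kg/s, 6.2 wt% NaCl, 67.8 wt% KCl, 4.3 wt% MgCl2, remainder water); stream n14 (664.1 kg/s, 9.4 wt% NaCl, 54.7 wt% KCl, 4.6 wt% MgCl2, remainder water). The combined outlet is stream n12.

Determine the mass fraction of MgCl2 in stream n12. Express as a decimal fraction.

Total flow out = 264.5 + 664.1 = 928.6 kg/s.
MgCl2 in = 264.5×0.043 + 664.1×0.046 = 41.922 kg/s.
MgCl2 mass fraction in n12 = 41.922/928.6 = 0.045.

0.045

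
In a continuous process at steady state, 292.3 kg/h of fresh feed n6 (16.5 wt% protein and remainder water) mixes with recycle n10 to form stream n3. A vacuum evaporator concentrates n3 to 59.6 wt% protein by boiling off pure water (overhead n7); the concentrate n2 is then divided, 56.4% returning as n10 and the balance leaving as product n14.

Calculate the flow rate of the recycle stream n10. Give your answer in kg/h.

Overall protein balance (none leaves overhead): protein in fresh feed = protein in product, i.e. 292.3×0.165 = (1−0.564)·n2·0.596.
n2 = 48.23/(0.596×0.436) = 185.6 kg/h.
Recycle n10 = 0.564×185.6 = 104.68 kg/h.

104.7 kg/h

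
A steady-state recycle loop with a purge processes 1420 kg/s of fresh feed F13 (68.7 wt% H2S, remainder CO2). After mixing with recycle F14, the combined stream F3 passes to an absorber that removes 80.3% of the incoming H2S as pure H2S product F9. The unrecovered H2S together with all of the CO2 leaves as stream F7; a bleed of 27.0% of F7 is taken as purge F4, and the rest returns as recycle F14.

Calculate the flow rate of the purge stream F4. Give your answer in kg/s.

CO2 enters only via F13 and leaves only via the purge: 1420×0.313 = 0.270×(CO2 in F7), and the absorber passes all CO2, so CO2 in F3 = CO2 in F7 = 1646.1 kg/s.
H2S in F3: m_A = 1420×0.687 + (1−0.270)·(1−0.803)·m_A, so m_A = 975.54/0.8562 = 1139.4 kg/s.
F7 = (1−0.803)×1139.4 + 1646.1 = 1870.6 kg/s.
Purge F4 = 0.270×1870.6 = 505.06 kg/s.

505.1 kg/s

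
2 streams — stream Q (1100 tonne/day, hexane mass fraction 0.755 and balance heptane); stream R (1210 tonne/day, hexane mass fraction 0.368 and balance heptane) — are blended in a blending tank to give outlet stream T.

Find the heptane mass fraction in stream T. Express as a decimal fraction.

0.448

Total flow out = 1100 + 1210 = 2310 tonne/day.
heptane in = 1100×0.245 + 1210×0.632 = 1034.2 tonne/day.
heptane mass fraction in T = 1034.2/2310 = 0.448.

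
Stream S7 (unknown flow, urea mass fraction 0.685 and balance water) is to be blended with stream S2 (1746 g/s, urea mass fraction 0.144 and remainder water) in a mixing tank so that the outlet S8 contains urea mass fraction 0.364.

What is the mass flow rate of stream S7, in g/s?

1197 g/s

Let S7 be the unknown flow. Total out = 1746 + S7.
urea balance: 251.42 + 0.685·S7 = 0.364·(1746 + S7)
(0.685 − 0.364)·S7 = 0.364×1746 − 251.42 = 384.12
S7 = 384.12 / 0.321 = 1196.6 g/s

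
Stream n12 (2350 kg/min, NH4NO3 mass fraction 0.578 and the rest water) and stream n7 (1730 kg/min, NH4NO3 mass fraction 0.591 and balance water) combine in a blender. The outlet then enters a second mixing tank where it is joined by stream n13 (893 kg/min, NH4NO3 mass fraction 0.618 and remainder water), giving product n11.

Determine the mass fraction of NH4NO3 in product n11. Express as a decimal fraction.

0.590

Overall, product flow = 4973 kg/min.
NH4NO3 in = 2350×0.578 + 1730×0.591 + 893×0.618 = 2932.6 kg/min.
NH4NO3 fraction in n11 = 0.590.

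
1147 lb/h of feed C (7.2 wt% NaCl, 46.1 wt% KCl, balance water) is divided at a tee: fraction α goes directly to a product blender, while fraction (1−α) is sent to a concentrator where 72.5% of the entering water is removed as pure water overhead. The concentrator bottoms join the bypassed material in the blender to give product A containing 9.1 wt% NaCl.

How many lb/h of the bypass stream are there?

All 1147×0.072 = 82.584 lb/h of NaCl reaches A, so A = 82.584/0.091 = 907.52 lb/h and vapour = 239.48 lb/h.
The evaporator receives (1−α)·1147 of feed at 0.467 water and removes 0.725 of that water:
0.725×0.467×(1−α)×1147 = 239.48
(1−α) = 239.48/388.35 = 0.6167;  α = 0.3833.
Bypass flow = 0.3833×1147 = 439.67 lb/h.

439.7 lb/h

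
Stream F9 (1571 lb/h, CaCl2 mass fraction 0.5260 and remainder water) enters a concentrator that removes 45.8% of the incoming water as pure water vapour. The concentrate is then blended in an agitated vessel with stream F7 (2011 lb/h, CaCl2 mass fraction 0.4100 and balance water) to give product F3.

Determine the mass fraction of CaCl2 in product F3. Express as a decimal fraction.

Vapour removed = 0.458×0.474×1571 = 341.05 lb/h; concentrate = 1229.9 lb/h.
CaCl2 reaching the mixer = 826.35 (from concentrate) + 2011×0.410 = 1650.9 lb/h.
Product flow = 1229.9 + 2011 = 3240.9 lb/h; CaCl2 fraction = 0.5094.

0.5094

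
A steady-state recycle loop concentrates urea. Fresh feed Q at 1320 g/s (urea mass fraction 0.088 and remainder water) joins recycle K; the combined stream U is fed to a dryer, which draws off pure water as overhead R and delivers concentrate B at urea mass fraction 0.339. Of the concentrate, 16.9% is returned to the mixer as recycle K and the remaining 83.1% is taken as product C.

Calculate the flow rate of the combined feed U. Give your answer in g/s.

1390 g/s

Overall urea balance (none leaves overhead): urea in fresh feed = urea in product, i.e. 1320×0.088 = (1−0.169)·B·0.339.
B = 116.16/(0.339×0.831) = 412.34 g/s.
Recycle K = 0.169×412.34 = 69.686 g/s.
Combined feed U = 1320 + 69.686 = 1389.7 g/s.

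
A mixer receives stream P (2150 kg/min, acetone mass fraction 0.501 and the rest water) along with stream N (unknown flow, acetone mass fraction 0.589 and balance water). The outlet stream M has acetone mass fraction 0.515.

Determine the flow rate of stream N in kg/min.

406.8 kg/min

Let N be the unknown flow. Total out = 2150 + N.
acetone balance: 1077.2 + 0.589·N = 0.515·(2150 + N)
(0.589 − 0.515)·N = 0.515×2150 − 1077.2 = 30.1
N = 30.1 / 0.074 = 406.76 kg/min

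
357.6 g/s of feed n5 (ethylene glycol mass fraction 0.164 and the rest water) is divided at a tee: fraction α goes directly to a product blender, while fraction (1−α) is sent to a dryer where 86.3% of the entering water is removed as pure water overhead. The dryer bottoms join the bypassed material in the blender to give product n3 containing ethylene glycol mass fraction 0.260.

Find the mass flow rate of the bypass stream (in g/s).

174.6 g/s

All 357.6×0.164 = 58.646 g/s of ethylene glycol reaches n3, so n3 = 58.646/0.260 = 225.56 g/s and vapour = 132.04 g/s.
The evaporator receives (1−α)·357.6 of feed at 0.836 water and removes 0.863 of that water:
0.863×0.836×(1−α)×357.6 = 132.04
(1−α) = 132.04/258 = 0.5118;  α = 0.4882.
Bypass flow = 0.4882×357.6 = 174.59 g/s.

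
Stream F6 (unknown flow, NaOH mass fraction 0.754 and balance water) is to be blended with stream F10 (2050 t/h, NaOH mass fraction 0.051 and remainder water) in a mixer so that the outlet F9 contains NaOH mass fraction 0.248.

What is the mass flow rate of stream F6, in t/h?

798.1 t/h

Let F6 be the unknown flow. Total out = 2050 + F6.
NaOH balance: 104.55 + 0.754·F6 = 0.248·(2050 + F6)
(0.754 − 0.248)·F6 = 0.248×2050 − 104.55 = 403.85
F6 = 403.85 / 0.506 = 798.12 t/h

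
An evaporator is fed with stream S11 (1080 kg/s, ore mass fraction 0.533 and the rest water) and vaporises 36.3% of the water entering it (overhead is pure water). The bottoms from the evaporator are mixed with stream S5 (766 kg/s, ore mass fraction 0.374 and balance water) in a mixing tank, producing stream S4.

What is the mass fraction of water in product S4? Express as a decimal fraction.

Vapour removed = 0.363×0.467×1080 = 183.08 kg/s; concentrate = 896.92 kg/s.
water reaching the mixer = 321.28 (from concentrate) + 766×0.626 = 800.79 kg/s.
Product flow = 896.92 + 766 = 1662.9 kg/s; water fraction = 0.482.

0.482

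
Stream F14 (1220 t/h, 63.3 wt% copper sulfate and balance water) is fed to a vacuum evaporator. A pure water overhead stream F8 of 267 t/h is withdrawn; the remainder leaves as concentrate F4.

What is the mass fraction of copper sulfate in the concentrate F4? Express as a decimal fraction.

copper sulfate is not removed: 1220×0.633 = 772.26 t/h of copper sulfate enters F4.
Concentrate = 1220 − 267 = 953 t/h.
Mass fraction = 772.26/953 = 0.810.

0.810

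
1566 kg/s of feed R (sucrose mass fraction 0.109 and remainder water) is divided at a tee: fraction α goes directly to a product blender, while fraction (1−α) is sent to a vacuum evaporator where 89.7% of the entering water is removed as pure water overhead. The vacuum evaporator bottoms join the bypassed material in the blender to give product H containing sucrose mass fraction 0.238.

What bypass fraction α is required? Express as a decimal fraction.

0.322

All 1566×0.109 = 170.69 kg/s of sucrose reaches H, so H = 170.69/0.238 = 717.2 kg/s and vapour = 848.8 kg/s.
The evaporator receives (1−α)·1566 of feed at 0.891 water and removes 0.897 of that water:
0.897×0.891×(1−α)×1566 = 848.8
(1−α) = 848.8/1251.6 = 0.6782;  α = 0.3218.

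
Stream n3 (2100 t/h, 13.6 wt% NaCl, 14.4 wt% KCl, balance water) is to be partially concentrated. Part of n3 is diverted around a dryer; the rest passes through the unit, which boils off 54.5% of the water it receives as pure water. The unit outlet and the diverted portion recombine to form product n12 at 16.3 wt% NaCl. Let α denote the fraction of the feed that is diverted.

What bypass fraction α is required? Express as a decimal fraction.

0.578

All 2100×0.136 = 285.6 t/h of NaCl reaches n12, so n12 = 285.6/0.163 = 1752.1 t/h and vapour = 347.85 t/h.
The evaporator receives (1−α)·2100 of feed at 0.720 water and removes 0.545 of that water:
0.545×0.720×(1−α)×2100 = 347.85
(1−α) = 347.85/824.04 = 0.4221;  α = 0.5779.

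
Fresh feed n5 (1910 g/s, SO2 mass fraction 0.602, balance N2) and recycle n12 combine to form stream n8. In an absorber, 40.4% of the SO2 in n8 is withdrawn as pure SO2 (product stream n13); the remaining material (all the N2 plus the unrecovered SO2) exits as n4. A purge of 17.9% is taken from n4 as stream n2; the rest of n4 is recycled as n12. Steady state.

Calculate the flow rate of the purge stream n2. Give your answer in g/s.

N2 enters only via n5 and leaves only via the purge: 1910×0.398 = 0.179×(N2 in n4), and the absorber passes all N2, so N2 in n8 = N2 in n4 = 4246.8 g/s.
SO2 in n8: m_A = 1910×0.602 + (1−0.179)·(1−0.404)·m_A, so m_A = 1149.8/0.5107 = 2251.5 g/s.
n4 = (1−0.404)×2251.5 + 4246.8 = 5588.7 g/s.
Purge n2 = 0.179×5588.7 = 1000.4 g/s.

1000 g/s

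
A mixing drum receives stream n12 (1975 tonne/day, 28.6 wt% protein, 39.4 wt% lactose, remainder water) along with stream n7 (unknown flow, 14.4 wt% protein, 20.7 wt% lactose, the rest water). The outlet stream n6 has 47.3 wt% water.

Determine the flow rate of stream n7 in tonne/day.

Let n7 be the unknown flow. Total out = 1975 + n7.
water balance: 632 + 0.649·n7 = 0.473·(1975 + n7)
(0.649 − 0.473)·n7 = 0.473×1975 − 632 = 302.17
n7 = 302.17 / 0.176 = 1716.9 tonne/day

1717 tonne/day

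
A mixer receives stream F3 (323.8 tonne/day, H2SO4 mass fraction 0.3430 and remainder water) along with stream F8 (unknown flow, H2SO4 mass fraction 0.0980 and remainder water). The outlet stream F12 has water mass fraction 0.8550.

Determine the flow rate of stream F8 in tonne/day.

Let F8 be the unknown flow. Total out = 323.8 + F8.
water balance: 212.74 + 0.902·F8 = 0.855·(323.8 + F8)
(0.902 − 0.855)·F8 = 0.855×323.8 − 212.74 = 64.112
F8 = 64.112 / 0.047 = 1364.1 tonne/day

1364 tonne/day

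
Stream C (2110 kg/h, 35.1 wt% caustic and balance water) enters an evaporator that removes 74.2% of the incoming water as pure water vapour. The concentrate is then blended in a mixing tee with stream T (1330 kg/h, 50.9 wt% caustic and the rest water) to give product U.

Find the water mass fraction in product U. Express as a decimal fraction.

Vapour removed = 0.742×0.649×2110 = 1016.1 kg/h; concentrate = 1093.9 kg/h.
water reaching the mixer = 353.3 (from concentrate) + 1330×0.491 = 1006.3 kg/h.
Product flow = 1093.9 + 1330 = 2423.9 kg/h; water fraction = 0.415.

0.415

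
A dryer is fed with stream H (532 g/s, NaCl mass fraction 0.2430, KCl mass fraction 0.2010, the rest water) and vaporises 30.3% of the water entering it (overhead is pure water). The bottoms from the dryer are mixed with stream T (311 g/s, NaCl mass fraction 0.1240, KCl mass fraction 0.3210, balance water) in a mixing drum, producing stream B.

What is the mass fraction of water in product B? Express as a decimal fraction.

Vapour removed = 0.303×0.556×532 = 89.625 g/s; concentrate = 442.38 g/s.
water reaching the mixer = 206.17 (from concentrate) + 311×0.555 = 378.77 g/s.
Product flow = 442.38 + 311 = 753.38 g/s; water fraction = 0.5028.

0.5028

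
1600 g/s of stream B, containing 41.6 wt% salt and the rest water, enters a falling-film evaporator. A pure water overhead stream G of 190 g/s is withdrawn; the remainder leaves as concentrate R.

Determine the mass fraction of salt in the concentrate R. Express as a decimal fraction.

salt is not removed: 1600×0.416 = 665.6 g/s of salt enters R.
Concentrate = 1600 − 190 = 1410 g/s.
Mass fraction = 665.6/1410 = 0.472.

0.472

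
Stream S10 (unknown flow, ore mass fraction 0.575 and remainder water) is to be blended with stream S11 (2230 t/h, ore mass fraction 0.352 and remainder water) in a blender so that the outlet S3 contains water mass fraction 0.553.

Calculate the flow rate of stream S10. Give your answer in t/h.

1655 t/h

Let S10 be the unknown flow. Total out = 2230 + S10.
water balance: 1445 + 0.425·S10 = 0.553·(2230 + S10)
(0.425 − 0.553)·S10 = 0.553×2230 − 1445 = -211.85
S10 = -211.85 / -0.128 = 1655.1 t/h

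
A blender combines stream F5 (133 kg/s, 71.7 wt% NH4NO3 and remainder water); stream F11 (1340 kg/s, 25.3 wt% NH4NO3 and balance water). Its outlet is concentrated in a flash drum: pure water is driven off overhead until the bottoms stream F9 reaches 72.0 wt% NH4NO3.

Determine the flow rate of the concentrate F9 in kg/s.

603.3 kg/s

NH4NO3 entering = 133×0.717 + 1340×0.253 = 434.38 kg/s.
All NH4NO3 reports to F9, so F9 = 434.38/0.720 = 603.31 kg/s.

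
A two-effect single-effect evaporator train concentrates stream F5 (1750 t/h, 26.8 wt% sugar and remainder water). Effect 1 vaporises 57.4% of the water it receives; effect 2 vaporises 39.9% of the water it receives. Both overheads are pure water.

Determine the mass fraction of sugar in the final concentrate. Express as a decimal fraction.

water in feed = 1750×0.732 = 1281 t/h.
After stage 1: water left = (1−0.574)×1281 = 545.71; stream total = 1014.7 t/h.
After stage 2: water left = (1−0.399)×545.71 = 327.97; final concentrate = 796.97 t/h.
sugar fraction = 469/796.97 = 0.5885.

0.5885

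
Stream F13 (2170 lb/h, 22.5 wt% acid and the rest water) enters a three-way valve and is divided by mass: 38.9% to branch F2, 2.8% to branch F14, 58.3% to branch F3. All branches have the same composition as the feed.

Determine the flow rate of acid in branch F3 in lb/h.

284.6 lb/h

Branch F3 total = 0.583×2170 = 1265.1 lb/h.
acid in F3 = 0.225×1265.1 = 284.65 lb/h.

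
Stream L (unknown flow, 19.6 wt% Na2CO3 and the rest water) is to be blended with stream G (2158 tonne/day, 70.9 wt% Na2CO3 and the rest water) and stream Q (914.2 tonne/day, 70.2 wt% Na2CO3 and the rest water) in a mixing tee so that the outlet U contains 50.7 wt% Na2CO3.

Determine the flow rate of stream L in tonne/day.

1975 tonne/day

Let L be the unknown flow. Total out = 3072.2 + L.
Na2CO3 balance: 2171.8 + 0.196·L = 0.507·(3072.2 + L)
(0.196 − 0.507)·L = 0.507×3072.2 − 2171.8 = -614.18
L = -614.18 / -0.311 = 1974.9 tonne/day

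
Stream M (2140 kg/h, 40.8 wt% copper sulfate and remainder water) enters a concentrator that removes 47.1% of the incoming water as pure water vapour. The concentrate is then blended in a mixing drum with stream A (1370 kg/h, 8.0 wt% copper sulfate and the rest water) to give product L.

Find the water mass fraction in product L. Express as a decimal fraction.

Vapour removed = 0.471×0.592×2140 = 596.7 kg/h; concentrate = 1543.3 kg/h.
water reaching the mixer = 670.18 (from concentrate) + 1370×0.920 = 1930.6 kg/h.
Product flow = 1543.3 + 1370 = 2913.3 kg/h; water fraction = 0.663.

0.663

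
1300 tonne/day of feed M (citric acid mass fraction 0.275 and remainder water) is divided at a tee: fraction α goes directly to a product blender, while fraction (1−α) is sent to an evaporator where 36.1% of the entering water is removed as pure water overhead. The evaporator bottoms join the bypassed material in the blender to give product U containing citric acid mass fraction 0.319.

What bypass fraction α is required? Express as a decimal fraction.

0.473

All 1300×0.275 = 357.5 tonne/day of citric acid reaches U, so U = 357.5/0.319 = 1120.7 tonne/day and vapour = 179.31 tonne/day.
The evaporator receives (1−α)·1300 of feed at 0.725 water and removes 0.361 of that water:
0.361×0.725×(1−α)×1300 = 179.31
(1−α) = 179.31/340.24 = 0.5270;  α = 0.4730.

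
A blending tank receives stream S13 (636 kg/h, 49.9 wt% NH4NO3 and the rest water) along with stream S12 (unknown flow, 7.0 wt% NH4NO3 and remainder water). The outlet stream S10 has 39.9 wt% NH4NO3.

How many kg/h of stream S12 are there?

Let S12 be the unknown flow. Total out = 636 + S12.
NH4NO3 balance: 317.36 + 0.070·S12 = 0.399·(636 + S12)
(0.070 − 0.399)·S12 = 0.399×636 − 317.36 = -63.6
S12 = -63.6 / -0.329 = 193.31 kg/h

193.3 kg/h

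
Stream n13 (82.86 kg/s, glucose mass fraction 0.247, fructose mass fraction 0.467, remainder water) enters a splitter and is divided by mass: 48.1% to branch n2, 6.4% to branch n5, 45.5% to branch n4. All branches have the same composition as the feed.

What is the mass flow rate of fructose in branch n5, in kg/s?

Branch n5 total = 0.064×82.86 = 5.303 kg/s.
fructose in n5 = 0.467×5.303 = 2.4765 kg/s.

2.477 kg/s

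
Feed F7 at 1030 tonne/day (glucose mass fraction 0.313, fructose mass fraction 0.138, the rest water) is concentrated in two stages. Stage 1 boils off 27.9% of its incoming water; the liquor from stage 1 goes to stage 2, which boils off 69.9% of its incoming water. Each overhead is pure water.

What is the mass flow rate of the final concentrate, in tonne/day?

587.2 tonne/day

water in feed = 1030×0.549 = 565.47 tonne/day.
After stage 1: water left = (1−0.279)×565.47 = 407.7; stream total = 872.23 tonne/day.
After stage 2: water left = (1−0.699)×407.7 = 122.72; final concentrate = 587.25 tonne/day.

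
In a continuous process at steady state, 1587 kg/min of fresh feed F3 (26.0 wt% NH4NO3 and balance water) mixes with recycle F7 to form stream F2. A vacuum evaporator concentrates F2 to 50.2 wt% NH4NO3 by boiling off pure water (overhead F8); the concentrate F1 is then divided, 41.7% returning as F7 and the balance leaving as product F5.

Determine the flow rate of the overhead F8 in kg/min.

765 kg/min

Overall NH4NO3 balance (none leaves overhead): NH4NO3 in fresh feed = NH4NO3 in product, i.e. 1587×0.260 = (1−0.417)·F1·0.502.
F1 = 412.62/(0.502×0.583) = 1409.9 kg/min.
Recycle F7 = 0.417×1409.9 = 587.91 kg/min.
Combined feed F2 = 1587 + 587.91 = 2174.9 kg/min.
Overhead F8 = F2 − F1 = 2174.9 − 1409.9 = 765.05 kg/min.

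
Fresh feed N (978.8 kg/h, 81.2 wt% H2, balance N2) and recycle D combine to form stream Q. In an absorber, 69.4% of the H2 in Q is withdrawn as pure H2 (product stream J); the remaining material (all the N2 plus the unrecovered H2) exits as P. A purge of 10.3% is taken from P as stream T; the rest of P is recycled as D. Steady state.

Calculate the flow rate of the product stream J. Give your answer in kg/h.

H2 in Q: m_A = 978.8×0.812 + (1−0.103)·(1−0.694)·m_A, so m_A = 794.79/0.7255 = 1095.5 kg/h.
Product J = 0.694×1095.5 = 760.26 kg/h.

760.3 kg/h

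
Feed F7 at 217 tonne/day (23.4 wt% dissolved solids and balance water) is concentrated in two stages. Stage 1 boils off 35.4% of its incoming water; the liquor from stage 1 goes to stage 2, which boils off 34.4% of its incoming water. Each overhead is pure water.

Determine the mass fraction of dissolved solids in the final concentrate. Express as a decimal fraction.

0.419

water in feed = 217×0.766 = 166.22 tonne/day.
After stage 1: water left = (1−0.354)×166.22 = 107.38; stream total = 158.16 tonne/day.
After stage 2: water left = (1−0.344)×107.38 = 70.441; final concentrate = 121.22 tonne/day.
dissolved solids fraction = 50.778/121.22 = 0.419.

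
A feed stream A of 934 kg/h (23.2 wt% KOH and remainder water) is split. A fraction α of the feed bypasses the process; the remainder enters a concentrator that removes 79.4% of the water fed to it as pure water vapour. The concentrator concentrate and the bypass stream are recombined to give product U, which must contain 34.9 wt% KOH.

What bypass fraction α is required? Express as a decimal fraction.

0.450

All 934×0.232 = 216.69 kg/h of KOH reaches U, so U = 216.69/0.349 = 620.88 kg/h and vapour = 313.12 kg/h.
The evaporator receives (1−α)·934 of feed at 0.768 water and removes 0.794 of that water:
0.794×0.768×(1−α)×934 = 313.12
(1−α) = 313.12/569.55 = 0.5498;  α = 0.4502.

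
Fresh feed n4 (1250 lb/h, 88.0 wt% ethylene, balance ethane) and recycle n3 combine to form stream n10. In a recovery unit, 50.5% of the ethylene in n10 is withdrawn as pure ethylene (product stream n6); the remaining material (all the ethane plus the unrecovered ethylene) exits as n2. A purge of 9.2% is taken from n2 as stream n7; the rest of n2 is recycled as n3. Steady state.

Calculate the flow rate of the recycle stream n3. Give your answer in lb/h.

ethane enters only via n4 and leaves only via the purge: 1250×0.120 = 0.092×(ethane in n2), and the recovery unit passes all ethane, so ethane in n10 = ethane in n2 = 1630.4 lb/h.
ethylene in n10: m_A = 1250×0.880 + (1−0.092)·(1−0.505)·m_A, so m_A = 1100/0.5505 = 1998 lb/h.
n2 = (1−0.505)×1998 + 1630.4 = 2619.5 lb/h.
Recycle n3 = (1−0.092)×2619.5 = 2378.5 lb/h.

2378 lb/h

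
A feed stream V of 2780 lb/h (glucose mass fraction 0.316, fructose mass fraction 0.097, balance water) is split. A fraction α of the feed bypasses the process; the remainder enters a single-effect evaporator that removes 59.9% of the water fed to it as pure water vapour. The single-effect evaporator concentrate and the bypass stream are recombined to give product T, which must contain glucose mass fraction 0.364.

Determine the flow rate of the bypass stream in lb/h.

1737 lb/h

All 2780×0.316 = 878.48 lb/h of glucose reaches T, so T = 878.48/0.364 = 2413.4 lb/h and vapour = 366.59 lb/h.
The evaporator receives (1−α)·2780 of feed at 0.587 water and removes 0.599 of that water:
0.599×0.587×(1−α)×2780 = 366.59
(1−α) = 366.59/977.48 = 0.3750;  α = 0.6250.
Bypass flow = 0.6250×2780 = 1737.4 lb/h.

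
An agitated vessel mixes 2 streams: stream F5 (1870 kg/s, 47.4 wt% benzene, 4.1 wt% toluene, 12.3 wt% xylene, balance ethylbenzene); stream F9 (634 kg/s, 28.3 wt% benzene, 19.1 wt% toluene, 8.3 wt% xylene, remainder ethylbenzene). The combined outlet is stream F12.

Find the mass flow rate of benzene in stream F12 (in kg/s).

benzene out = benzene in = 1870×0.474 + 634×0.283 = 1065.8 kg/s.

1066 kg/s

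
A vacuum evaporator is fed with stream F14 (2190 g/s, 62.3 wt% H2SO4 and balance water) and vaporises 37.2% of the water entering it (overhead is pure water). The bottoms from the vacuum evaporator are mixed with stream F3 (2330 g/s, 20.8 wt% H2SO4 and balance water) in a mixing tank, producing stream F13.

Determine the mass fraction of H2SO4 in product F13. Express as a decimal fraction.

0.439

Vapour removed = 0.372×0.377×2190 = 307.13 g/s; concentrate = 1882.9 g/s.
H2SO4 reaching the mixer = 1364.4 (from concentrate) + 2330×0.208 = 1849 g/s.
Product flow = 1882.9 + 2330 = 4212.9 g/s; H2SO4 fraction = 0.439.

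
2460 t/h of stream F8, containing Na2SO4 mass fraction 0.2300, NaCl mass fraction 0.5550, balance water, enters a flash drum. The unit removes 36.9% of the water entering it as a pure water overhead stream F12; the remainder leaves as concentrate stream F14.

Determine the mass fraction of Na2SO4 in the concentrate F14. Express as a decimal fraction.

Na2SO4 is not removed: 2460×0.230 = 565.8 t/h of Na2SO4 enters F14.
water entering = 2460×0.215 = 528.9 t/h; overhead removed = 0.369×528.9 = 195.16 t/h.
Concentrate = 2460 − 195.16 = 2264.8 t/h.
Mass fraction = 565.8/2264.8 = 0.2498.

0.2498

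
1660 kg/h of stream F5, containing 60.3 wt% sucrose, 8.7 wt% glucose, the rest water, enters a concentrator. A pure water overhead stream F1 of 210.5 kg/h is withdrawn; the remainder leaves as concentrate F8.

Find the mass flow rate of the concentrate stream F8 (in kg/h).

1450 kg/h

Concentrate = 1660 − 210.5 = 1449.5 kg/h.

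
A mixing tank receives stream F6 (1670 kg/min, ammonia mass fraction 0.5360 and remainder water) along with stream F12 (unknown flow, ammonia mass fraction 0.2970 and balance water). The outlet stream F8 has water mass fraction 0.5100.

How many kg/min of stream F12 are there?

Let F12 be the unknown flow. Total out = 1670 + F12.
water balance: 774.88 + 0.703·F12 = 0.510·(1670 + F12)
(0.703 − 0.510)·F12 = 0.510×1670 − 774.88 = 76.82
F12 = 76.82 / 0.193 = 398.03 kg/min

398 kg/min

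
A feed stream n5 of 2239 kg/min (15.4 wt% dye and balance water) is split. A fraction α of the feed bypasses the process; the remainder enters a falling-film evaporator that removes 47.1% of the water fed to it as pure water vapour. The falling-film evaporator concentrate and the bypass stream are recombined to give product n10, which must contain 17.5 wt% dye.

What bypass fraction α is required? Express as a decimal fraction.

All 2239×0.154 = 344.81 kg/min of dye reaches n10, so n10 = 344.81/0.175 = 1970.3 kg/min and vapour = 268.68 kg/min.
The evaporator receives (1−α)·2239 of feed at 0.846 water and removes 0.471 of that water:
0.471×0.846×(1−α)×2239 = 268.68
(1−α) = 268.68/892.17 = 0.3012;  α = 0.6988.

0.699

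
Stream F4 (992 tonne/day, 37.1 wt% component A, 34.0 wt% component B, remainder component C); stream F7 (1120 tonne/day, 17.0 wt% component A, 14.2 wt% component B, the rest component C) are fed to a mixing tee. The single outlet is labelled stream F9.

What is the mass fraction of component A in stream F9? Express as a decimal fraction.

Total flow out = 992 + 1120 = 2112 tonne/day.
component A in = 992×0.371 + 1120×0.170 = 558.43 tonne/day.
component A mass fraction in F9 = 558.43/2112 = 0.264.

0.264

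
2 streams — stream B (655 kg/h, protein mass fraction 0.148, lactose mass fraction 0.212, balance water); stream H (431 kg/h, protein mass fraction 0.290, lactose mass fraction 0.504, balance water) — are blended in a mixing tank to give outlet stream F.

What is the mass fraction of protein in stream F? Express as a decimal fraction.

Total flow out = 655 + 431 = 1086 kg/h.
protein in = 655×0.148 + 431×0.290 = 221.93 kg/h.
protein mass fraction in F = 221.93/1086 = 0.204.

0.204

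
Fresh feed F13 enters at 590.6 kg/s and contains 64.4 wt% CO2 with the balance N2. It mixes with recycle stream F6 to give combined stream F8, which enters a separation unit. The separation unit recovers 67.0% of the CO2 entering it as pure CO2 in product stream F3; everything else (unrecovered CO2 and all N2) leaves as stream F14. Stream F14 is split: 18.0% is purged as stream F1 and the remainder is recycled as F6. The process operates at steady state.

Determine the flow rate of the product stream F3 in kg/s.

CO2 in F8: m_A = 590.6×0.644 + (1−0.180)·(1−0.670)·m_A, so m_A = 380.35/0.7294 = 521.45 kg/s.
Product F3 = 0.670×521.45 = 349.37 kg/s.

349.4 kg/s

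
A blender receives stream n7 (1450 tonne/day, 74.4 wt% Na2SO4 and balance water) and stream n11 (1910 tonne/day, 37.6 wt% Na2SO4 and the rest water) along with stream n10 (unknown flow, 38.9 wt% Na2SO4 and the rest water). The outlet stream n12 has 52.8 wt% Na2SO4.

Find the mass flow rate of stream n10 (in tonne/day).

164.6 tonne/day

Let n10 be the unknown flow. Total out = 3360 + n10.
Na2SO4 balance: 1797 + 0.389·n10 = 0.528·(3360 + n10)
(0.389 − 0.528)·n10 = 0.528×3360 − 1797 = -22.88
n10 = -22.88 / -0.139 = 164.6 tonne/day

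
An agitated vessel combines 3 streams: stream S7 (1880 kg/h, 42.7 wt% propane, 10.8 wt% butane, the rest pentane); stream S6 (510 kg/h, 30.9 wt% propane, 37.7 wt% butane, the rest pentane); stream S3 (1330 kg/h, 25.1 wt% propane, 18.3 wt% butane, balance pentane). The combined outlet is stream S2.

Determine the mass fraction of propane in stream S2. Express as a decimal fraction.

Total flow out = 1880 + 510 + 1330 = 3720 kg/h.
propane in = 1880×0.427 + 510×0.309 + 1330×0.251 = 1294.2 kg/h.
propane mass fraction in S2 = 1294.2/3720 = 0.348.

0.348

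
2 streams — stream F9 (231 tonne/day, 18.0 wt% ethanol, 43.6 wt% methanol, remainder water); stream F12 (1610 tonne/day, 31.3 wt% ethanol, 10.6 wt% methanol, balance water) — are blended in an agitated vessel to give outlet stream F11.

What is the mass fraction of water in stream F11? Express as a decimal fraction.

0.556

Total flow out = 231 + 1610 = 1841 tonne/day.
water in = 231×0.384 + 1610×0.581 = 1024.1 tonne/day.
water mass fraction in F11 = 1024.1/1841 = 0.556.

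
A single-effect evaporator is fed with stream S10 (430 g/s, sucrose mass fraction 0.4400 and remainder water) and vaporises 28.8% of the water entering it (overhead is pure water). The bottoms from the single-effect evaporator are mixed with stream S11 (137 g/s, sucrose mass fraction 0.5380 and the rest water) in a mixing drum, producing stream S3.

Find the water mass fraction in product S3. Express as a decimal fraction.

0.4717

Vapour removed = 0.288×0.560×430 = 69.35 g/s; concentrate = 360.65 g/s.
water reaching the mixer = 171.45 (from concentrate) + 137×0.462 = 234.74 g/s.
Product flow = 360.65 + 137 = 497.65 g/s; water fraction = 0.4717.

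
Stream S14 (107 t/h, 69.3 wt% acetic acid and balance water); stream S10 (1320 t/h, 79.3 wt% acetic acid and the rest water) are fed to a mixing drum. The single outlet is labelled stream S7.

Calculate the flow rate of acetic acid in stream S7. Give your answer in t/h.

1121 t/h

acetic acid out = acetic acid in = 107×0.693 + 1320×0.793 = 1120.9 t/h.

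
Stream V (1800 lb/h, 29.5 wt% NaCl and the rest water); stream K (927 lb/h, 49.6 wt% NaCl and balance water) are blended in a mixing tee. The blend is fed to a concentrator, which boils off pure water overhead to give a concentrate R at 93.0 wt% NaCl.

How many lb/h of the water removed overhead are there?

NaCl entering = 1800×0.295 + 927×0.496 = 990.79 lb/h.
All NaCl reports to R, so R = 990.79/0.930 = 1065.4 lb/h.
Total feed = 2727 lb/h; overhead = 2727 − 1065.4 = 1661.6 lb/h.

1662 lb/h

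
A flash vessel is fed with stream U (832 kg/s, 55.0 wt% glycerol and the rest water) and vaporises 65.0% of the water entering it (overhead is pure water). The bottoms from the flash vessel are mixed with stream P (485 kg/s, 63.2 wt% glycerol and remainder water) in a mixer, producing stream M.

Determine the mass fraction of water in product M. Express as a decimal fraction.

0.2883

Vapour removed = 0.650×0.450×832 = 243.36 kg/s; concentrate = 588.64 kg/s.
water reaching the mixer = 131.04 (from concentrate) + 485×0.368 = 309.52 kg/s.
Product flow = 588.64 + 485 = 1073.6 kg/s; water fraction = 0.2883.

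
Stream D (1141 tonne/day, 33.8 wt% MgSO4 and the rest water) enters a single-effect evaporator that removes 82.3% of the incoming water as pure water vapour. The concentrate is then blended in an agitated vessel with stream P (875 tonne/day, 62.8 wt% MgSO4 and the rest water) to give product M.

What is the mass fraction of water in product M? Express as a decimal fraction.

0.329

Vapour removed = 0.823×0.662×1141 = 621.65 tonne/day; concentrate = 519.35 tonne/day.
water reaching the mixer = 133.7 (from concentrate) + 875×0.372 = 459.2 tonne/day.
Product flow = 519.35 + 875 = 1394.4 tonne/day; water fraction = 0.329.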